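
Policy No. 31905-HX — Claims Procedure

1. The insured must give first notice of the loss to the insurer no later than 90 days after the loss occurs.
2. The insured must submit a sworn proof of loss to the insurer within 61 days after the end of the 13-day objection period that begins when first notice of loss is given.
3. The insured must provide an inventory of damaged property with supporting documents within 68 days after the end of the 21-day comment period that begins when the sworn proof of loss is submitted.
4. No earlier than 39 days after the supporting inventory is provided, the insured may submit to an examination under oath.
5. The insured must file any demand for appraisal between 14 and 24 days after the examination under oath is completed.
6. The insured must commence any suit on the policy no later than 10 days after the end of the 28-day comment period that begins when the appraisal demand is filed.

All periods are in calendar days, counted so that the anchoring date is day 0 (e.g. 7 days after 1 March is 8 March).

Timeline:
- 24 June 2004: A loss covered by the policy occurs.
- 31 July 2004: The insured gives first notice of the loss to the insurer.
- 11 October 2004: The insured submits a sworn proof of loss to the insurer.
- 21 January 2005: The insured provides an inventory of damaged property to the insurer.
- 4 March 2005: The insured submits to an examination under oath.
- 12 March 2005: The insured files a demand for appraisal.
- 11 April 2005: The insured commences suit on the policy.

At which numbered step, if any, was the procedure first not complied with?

Step 1: 90 days after 24 June 2004 (when the loss occurs) is 22 September 2004; 31 July 2004 is within that limit.
Step 2: 61 days after 13 August 2004 (end of the 13-day objection period, which began when first notice of loss is given on 31 July 2004) is 13 October 2004; completed 11 October 2004, before the deadline.
Step 3: 68 days after 1 November 2004 (end of the 21-day comment period, which began when the sworn proof of loss is submitted on 11 October 2004) is 8 January 2005; done 21 January 2005 — 13 days late.

Step 3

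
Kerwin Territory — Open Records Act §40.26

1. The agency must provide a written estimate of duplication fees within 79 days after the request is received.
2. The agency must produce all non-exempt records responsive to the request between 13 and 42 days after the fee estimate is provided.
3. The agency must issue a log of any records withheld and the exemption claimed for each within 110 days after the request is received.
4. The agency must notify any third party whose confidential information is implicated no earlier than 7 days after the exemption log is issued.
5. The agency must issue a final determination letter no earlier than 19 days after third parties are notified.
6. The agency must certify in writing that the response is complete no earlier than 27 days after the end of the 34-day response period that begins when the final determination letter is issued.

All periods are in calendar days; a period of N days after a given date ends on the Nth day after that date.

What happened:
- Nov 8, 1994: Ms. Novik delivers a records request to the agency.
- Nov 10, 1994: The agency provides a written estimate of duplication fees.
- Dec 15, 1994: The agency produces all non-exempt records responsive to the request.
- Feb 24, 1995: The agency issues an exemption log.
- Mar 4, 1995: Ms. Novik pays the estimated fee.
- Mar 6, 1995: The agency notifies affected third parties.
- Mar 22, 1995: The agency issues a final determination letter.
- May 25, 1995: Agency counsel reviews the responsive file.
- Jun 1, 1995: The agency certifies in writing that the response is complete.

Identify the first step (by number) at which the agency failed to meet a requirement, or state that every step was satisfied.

(1) due by Nov 8, 1994 + 79 days = Jan 26, 1995; done Nov 10, 1994 — timely.
(2) the permitted window runs from Nov 10, 1994 + 13 = Nov 23, 1994 to Nov 10, 1994 + 42 = Dec 22, 1994; Dec 15, 1994 falls inside that range.
(3) due by Nov 8, 1994 + 110 days = Feb 26, 1995; completed Feb 24, 1995, before the deadline.
(4) permitted from Feb 24, 1995 + 7 days = Mar 3, 1995 onward; done Mar 6, 1995 — permitted.
(5) permitted from Mar 6, 1995 + 19 days = Mar 25, 1995 onward; acted on Mar 22, 1995, 3 days prematurely.

Step 5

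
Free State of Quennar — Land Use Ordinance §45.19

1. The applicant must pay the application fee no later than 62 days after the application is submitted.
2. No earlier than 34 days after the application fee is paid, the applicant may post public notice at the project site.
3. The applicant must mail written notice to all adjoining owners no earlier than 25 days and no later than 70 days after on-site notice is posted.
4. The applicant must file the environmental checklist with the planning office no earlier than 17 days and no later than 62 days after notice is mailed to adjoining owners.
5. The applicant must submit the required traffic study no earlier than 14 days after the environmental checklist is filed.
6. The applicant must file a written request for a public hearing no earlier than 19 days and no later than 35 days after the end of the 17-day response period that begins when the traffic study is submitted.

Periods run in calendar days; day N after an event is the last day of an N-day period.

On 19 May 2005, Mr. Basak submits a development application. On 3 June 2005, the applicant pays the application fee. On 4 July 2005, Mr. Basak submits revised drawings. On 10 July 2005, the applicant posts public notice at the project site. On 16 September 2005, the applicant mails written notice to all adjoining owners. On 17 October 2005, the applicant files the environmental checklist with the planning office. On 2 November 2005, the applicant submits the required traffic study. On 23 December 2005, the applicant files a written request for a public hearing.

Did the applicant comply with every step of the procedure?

Step 1: 62 days after 19 May 2005 (when the application is submitted) is 20 July 2005; 3 June 2005 is within that limit.
Step 2: the earliest permitted date is 34 days after 3 June 2005 (when the application fee is paid), i.e. 7 July 2005; done 10 July 2005, after the minimum wait.
Step 3: the window is 25–70 days after 10 July 2005 (when on-site notice is posted), so 4 August 2005 through 18 September 2005; 16 September 2005 falls inside that range.
Step 4: the window is 17–62 days after 16 September 2005 (when notice is mailed to adjoining owners), so 3 October 2005 through 17 November 2005; done 17 October 2005 — within the window.
Step 5: the earliest permitted date is 14 days after 17 October 2005 (when the environmental checklist is filed), i.e. 31 October 2005; 2 November 2005 is on or after that date.
Step 6: the window is 19–35 days after 19 November 2005 (end of the 17-day response period, which began when the traffic study is submitted on 2 November 2005), so 8 December 2005 through 24 December 2005; done 23 December 2005, which is between those dates.

Yes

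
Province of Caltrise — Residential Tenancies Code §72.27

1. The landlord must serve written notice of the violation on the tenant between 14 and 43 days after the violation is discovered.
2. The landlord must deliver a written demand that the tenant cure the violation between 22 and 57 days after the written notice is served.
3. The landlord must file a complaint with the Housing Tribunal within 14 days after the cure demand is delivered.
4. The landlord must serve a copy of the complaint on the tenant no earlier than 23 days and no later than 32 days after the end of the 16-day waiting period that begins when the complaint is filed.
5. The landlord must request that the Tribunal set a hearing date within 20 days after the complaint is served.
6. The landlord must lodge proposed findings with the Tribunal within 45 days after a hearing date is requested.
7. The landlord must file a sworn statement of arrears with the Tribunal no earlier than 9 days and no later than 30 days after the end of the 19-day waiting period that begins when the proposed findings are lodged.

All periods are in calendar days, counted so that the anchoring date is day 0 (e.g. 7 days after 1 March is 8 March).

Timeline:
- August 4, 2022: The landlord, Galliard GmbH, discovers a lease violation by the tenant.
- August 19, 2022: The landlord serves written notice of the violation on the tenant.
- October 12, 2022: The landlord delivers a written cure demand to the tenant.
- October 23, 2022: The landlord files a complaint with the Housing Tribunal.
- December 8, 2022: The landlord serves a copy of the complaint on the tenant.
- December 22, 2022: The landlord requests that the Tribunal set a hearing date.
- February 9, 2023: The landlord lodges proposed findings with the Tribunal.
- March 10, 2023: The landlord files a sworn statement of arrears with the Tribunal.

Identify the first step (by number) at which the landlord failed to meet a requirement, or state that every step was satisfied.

Step 1 — 14 and 43 days from August 4, 2022 (when the violation is discovered) are August 18, 2022 and September 16, 2022 respectively; done August 19, 2022 — within the window.
Step 2 — 22 and 57 days from August 19, 2022 (when the written notice is served) are September 10, 2022 and October 15, 2022 respectively; done October 12, 2022 — within the window.
Step 3 — counting 14 days from October 12, 2022 (when the cure demand is delivered) gives a deadline of October 26, 2022; October 23, 2022 is within that limit.
Step 4 — 23 and 32 days from November 8, 2022 (end of the 16-day waiting period, which began when the complaint is filed on October 23, 2022) are December 1, 2022 and December 10, 2022 respectively; December 8, 2022 falls inside that range.
Step 5 — counting 20 days from December 8, 2022 (when the complaint is served) gives a deadline of December 28, 2022; completed December 22, 2022, before the deadline.
Step 6 — counting 45 days from December 22, 2022 (when a hearing date is requested) gives a deadline of February 5, 2023; February 9, 2023 misses that deadline by 4 days.

Step 6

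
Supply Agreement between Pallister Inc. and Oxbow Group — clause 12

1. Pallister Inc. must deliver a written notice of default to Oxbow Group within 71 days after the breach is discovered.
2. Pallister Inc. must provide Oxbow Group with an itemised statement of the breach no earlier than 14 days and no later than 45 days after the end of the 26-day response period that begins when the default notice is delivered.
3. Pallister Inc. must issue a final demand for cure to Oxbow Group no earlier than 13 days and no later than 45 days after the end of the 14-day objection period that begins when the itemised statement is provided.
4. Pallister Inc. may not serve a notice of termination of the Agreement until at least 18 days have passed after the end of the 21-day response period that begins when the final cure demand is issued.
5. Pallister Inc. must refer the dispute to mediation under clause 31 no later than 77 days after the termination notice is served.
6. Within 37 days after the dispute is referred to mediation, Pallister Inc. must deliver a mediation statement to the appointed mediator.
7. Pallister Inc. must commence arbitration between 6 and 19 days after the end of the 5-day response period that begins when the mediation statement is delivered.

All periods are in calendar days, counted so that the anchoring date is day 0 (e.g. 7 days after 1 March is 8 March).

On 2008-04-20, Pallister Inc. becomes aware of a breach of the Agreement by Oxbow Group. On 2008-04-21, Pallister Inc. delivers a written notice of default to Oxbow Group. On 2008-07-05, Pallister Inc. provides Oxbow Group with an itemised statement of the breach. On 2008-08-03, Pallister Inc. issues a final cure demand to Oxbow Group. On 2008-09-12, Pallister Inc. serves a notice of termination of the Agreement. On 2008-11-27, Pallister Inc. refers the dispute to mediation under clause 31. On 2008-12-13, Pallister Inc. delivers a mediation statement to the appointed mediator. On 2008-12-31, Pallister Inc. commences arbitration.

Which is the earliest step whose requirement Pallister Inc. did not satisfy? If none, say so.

Step 2

(1) due by 2008-04-20 + 71 days = 2008-06-30; done 2008-04-21 — timely.
(2) the permitted window runs from 2008-05-17 + 14 = 2008-05-31 to 2008-05-17 + 45 = 2008-07-01; 2008-07-05 is 4 days past the end of the window.
The procedure was therefore not followed at step 2.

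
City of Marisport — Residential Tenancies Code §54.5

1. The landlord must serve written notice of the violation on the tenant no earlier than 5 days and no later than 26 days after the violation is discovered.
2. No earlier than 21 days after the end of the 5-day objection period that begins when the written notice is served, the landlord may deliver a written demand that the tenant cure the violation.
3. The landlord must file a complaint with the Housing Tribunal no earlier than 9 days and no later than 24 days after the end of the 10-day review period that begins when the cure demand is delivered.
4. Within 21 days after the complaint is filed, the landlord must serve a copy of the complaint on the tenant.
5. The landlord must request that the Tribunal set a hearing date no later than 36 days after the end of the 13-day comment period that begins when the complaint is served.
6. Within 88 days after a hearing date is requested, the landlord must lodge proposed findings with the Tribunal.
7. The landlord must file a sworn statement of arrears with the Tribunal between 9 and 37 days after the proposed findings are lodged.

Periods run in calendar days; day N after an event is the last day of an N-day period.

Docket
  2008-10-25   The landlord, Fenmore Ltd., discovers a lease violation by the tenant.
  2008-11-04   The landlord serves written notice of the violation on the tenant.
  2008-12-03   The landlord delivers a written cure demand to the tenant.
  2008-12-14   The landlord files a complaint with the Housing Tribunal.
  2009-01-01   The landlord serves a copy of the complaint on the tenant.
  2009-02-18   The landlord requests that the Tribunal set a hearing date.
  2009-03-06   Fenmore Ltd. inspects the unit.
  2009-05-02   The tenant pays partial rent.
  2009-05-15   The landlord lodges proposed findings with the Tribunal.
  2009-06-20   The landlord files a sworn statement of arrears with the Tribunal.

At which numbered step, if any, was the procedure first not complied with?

Step 3

Step 1 — 5 and 26 days from 2008-10-25 (when the violation is discovered) are 2008-10-30 and 2008-11-20 respectively; done 2008-11-04 — within the window.
Step 2 — must wait 21 days from 2008-11-09 (end of the 5-day objection period, which began when the written notice is served on 2008-11-04), so not before 2008-11-30; done 2008-12-03 — permitted.
Step 3 — 9 and 24 days from 2008-12-13 (end of the 10-day review period, which began when the cure demand is delivered on 2008-12-03) are 2008-12-22 and 2009-01-06 respectively; 2008-12-14 is 8 days too early.
The analysis stops there.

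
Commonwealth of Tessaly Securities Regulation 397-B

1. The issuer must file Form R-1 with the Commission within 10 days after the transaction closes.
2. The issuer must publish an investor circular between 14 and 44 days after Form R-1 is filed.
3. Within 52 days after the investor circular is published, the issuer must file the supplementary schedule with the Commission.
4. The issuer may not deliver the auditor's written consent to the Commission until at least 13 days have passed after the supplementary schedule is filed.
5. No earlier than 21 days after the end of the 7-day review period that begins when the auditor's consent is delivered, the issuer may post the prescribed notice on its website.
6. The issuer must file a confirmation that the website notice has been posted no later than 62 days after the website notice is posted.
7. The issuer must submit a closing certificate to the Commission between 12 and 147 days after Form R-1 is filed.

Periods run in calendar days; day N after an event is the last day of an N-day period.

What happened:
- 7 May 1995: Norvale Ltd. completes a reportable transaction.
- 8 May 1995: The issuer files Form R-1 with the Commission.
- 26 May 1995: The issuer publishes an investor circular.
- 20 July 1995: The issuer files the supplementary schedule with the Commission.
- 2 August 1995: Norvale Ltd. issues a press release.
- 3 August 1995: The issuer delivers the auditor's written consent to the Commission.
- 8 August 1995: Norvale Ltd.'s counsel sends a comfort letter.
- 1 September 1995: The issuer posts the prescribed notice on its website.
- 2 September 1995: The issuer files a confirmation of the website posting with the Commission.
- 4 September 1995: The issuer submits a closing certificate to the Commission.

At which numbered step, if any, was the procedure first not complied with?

(1) due by 7 May 1995 + 10 days = 17 May 1995; 8 May 1995 is within that limit.
(2) the permitted window runs from 8 May 1995 + 14 = 22 May 1995 to 8 May 1995 + 44 = 21 June 1995; done 26 May 1995, which is between those dates.
(3) due by 26 May 1995 + 52 days = 17 July 1995; done 20 July 1995 — 3 days late.

Step 3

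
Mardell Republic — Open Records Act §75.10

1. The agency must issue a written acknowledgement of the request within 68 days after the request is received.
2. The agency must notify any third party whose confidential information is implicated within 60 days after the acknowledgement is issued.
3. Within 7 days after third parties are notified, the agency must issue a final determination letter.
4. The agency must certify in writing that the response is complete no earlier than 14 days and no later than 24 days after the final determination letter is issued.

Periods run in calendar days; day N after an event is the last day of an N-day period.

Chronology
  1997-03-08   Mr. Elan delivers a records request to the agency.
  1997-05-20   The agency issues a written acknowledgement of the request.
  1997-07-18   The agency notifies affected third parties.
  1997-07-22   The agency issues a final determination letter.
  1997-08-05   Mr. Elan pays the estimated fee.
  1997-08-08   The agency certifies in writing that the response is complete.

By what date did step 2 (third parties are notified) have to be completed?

Step 2 runs from 1997-05-20, when the acknowledgement is issued. 60 days after 1997-05-20 is 1997-07-19.

1997-07-19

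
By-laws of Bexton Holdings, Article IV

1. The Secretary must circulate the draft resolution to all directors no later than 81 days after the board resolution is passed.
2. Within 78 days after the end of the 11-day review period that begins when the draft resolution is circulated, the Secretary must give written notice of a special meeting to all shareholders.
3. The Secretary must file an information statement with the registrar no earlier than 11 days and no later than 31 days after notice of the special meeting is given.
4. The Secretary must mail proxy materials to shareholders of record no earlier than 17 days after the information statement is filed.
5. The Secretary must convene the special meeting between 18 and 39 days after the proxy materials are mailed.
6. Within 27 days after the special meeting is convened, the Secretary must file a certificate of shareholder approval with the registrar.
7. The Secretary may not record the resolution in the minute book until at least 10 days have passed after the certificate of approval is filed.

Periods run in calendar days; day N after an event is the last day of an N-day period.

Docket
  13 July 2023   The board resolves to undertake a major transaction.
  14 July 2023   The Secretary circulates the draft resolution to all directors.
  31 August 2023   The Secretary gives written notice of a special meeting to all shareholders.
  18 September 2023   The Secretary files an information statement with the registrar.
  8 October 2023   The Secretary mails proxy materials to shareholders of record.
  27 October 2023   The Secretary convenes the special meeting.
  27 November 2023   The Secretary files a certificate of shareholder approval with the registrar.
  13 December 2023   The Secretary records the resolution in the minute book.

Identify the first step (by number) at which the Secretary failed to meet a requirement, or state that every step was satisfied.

Step 6

(1) due by 13 July 2023 + 81 days = 2 October 2023; completed 14 July 2023, before the deadline.
(2) due by 25 July 2023 + 78 days = 11 October 2023; done 31 August 2023 — timely.
(3) the permitted window runs from 31 August 2023 + 11 = 11 September 2023 to 31 August 2023 + 31 = 1 October 2023; done 18 September 2023 — within the window.
(4) permitted from 18 September 2023 + 17 days = 5 October 2023 onward; 8 October 2023 is on or after that date.
(5) the permitted window runs from 8 October 2023 + 18 = 26 October 2023 to 8 October 2023 + 39 = 16 November 2023; done 27 October 2023 — within the window.
(6) due by 27 October 2023 + 27 days = 23 November 2023; 27 November 2023 misses that deadline by 4 days.
The procedure was therefore not followed at step 6.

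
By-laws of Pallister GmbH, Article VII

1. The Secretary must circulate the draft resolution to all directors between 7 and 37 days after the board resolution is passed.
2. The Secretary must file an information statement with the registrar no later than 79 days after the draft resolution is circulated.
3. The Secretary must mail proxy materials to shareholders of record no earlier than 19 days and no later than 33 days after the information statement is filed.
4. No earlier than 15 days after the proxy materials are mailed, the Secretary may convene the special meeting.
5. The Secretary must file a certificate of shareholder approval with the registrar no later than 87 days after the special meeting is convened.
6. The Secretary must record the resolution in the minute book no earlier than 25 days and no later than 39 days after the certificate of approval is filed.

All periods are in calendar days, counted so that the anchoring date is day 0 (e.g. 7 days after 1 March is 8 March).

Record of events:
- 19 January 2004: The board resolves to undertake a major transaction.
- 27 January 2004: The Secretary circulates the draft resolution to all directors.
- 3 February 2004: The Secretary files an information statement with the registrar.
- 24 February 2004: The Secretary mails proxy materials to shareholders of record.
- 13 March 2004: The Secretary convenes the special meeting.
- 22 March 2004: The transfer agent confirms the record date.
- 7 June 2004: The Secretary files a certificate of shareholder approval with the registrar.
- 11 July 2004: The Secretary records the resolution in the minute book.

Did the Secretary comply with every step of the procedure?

Yes

(1) the permitted window runs from 19 January 2004 + 7 = 26 January 2004 to 19 January 2004 + 37 = 25 February 2004; 27 January 2004 falls inside that range.
(2) due by 27 January 2004 + 79 days = 15 April 2004; done 3 February 2004 — timely.
(3) the permitted window runs from 3 February 2004 + 19 = 22 February 2004 to 3 February 2004 + 33 = 7 March 2004; done 24 February 2004, which is between those dates.
(4) permitted from 24 February 2004 + 15 days = 10 March 2004 onward; done 13 March 2004 — permitted.
(5) due by 13 March 2004 + 87 days = 8 June 2004; 7 June 2004 is within that limit.
(6) the permitted window runs from 7 June 2004 + 25 = 2 July 2004 to 7 June 2004 + 39 = 16 July 2004; done 11 July 2004 — within the window.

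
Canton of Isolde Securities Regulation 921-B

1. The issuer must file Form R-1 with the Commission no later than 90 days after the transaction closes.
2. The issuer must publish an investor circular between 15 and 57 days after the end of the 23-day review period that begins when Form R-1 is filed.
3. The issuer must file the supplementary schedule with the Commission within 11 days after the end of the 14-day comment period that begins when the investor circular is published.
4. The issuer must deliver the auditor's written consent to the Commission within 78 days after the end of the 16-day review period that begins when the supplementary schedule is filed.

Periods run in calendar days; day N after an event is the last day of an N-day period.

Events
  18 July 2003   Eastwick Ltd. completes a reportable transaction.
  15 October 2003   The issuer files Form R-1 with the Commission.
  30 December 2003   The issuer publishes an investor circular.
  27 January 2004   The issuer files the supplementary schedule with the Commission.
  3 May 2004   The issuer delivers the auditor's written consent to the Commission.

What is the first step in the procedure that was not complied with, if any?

Step 1: 90 days after 18 July 2003 (when the transaction closes) is 16 October 2003; completed 15 October 2003, before the deadline.
Step 2: the window is 15–57 days after 7 November 2003 (end of the 23-day review period, which began when Form R-1 is filed on 15 October 2003), so 22 November 2003 through 3 January 2004; 30 December 2003 falls inside that range.
Step 3: 11 days after 13 January 2004 (end of the 14-day comment period, which began when the investor circular is published on 30 December 2003) is 24 January 2004; not done until 27 January 2004, 3 days after the deadline.
Later steps need not be reached.

Step 3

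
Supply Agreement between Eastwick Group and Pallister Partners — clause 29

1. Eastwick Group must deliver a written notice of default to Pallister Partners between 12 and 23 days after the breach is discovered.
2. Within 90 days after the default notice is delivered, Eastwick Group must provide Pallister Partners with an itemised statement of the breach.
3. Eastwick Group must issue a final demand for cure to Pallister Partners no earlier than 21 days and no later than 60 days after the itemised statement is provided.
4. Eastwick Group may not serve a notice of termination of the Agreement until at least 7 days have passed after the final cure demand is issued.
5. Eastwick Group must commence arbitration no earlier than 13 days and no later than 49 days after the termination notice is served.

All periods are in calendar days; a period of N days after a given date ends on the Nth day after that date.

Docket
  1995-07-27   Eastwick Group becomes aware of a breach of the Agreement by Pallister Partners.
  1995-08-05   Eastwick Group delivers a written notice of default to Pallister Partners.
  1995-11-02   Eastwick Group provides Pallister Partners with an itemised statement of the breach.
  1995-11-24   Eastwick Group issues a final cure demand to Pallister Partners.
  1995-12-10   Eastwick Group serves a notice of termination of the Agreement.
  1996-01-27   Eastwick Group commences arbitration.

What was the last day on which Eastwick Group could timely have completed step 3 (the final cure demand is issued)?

Step 3 runs from 1995-11-02, when the itemised statement is provided. The window is 21–60 days after 1995-11-02; it closes on 1996-01-01.

1996-01-01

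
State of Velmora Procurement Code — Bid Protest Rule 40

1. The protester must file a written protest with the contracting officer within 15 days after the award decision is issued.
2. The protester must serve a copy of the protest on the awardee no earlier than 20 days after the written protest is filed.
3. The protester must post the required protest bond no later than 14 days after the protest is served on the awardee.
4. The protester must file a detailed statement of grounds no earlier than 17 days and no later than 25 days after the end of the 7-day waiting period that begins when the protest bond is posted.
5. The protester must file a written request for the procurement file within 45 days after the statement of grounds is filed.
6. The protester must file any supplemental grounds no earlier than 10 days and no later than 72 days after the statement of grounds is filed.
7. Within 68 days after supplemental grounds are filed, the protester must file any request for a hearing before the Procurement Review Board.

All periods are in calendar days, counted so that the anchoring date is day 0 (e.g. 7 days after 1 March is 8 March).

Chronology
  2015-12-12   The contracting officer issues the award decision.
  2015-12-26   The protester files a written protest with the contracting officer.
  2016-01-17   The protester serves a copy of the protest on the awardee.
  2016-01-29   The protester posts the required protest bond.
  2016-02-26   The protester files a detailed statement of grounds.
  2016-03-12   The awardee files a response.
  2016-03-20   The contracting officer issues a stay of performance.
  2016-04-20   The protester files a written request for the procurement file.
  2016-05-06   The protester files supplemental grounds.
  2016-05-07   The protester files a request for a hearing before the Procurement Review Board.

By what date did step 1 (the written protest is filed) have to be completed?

Step 1 runs from 2015-12-12, when the award decision is issued. 15 days after 2015-12-12 is 2015-12-27.

2015-12-27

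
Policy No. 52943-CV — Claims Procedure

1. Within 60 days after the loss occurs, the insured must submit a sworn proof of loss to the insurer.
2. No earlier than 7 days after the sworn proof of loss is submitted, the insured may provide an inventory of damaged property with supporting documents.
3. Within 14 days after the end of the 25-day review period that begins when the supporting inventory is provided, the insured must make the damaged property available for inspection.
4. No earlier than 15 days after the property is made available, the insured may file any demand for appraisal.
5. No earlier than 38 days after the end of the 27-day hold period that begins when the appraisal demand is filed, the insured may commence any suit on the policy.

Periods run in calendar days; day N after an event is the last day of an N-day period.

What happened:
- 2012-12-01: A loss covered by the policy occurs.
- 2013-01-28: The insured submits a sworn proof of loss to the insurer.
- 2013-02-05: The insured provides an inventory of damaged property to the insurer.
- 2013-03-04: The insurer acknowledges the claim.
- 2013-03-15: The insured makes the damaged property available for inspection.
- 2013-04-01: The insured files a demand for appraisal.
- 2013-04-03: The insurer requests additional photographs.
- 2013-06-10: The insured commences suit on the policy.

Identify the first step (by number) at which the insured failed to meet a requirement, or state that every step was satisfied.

Step 1 — counting 60 days from 2012-12-01 (when the loss occurs) gives a deadline of 2013-01-30; done 2013-01-28 — timely.
Step 2 — must wait 7 days from 2013-01-28 (when the sworn proof of loss is submitted), so not before 2013-02-04; done 2013-02-05 — permitted.
Step 3 — counting 14 days from 2013-03-02 (end of the 25-day review period, which began when the supporting inventory is provided on 2013-02-05) gives a deadline of 2013-03-16; done 2013-03-15 — timely.
Step 4 — must wait 15 days from 2013-03-15 (when the property is made available), so not before 2013-03-30; done 2013-04-01 — permitted.
Step 5 — must wait 38 days from 2013-04-28 (end of the 27-day hold period, which began when the appraisal demand is filed on 2013-04-01), so not before 2013-06-05; done 2013-06-10 — permitted.

None — every step was satisfied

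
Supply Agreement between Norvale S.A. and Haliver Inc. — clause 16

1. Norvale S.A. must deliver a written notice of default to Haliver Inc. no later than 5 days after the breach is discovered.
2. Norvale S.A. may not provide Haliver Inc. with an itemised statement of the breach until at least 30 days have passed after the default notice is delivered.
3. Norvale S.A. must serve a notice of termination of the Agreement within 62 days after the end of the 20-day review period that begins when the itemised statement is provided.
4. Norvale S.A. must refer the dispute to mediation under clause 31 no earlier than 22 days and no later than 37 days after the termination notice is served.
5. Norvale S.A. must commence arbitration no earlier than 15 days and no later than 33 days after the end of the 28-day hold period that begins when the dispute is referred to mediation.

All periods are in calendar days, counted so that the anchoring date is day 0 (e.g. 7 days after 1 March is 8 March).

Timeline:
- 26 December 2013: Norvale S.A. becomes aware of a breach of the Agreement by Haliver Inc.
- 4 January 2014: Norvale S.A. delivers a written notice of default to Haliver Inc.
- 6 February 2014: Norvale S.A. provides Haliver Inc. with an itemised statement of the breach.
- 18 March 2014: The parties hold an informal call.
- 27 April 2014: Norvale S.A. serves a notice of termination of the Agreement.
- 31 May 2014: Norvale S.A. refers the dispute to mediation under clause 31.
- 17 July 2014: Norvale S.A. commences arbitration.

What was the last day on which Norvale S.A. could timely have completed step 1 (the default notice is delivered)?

Step 1 runs from 26 December 2013, when the breach is discovered. 5 days after 26 December 2013 is 31 December 2013.

31 December 2013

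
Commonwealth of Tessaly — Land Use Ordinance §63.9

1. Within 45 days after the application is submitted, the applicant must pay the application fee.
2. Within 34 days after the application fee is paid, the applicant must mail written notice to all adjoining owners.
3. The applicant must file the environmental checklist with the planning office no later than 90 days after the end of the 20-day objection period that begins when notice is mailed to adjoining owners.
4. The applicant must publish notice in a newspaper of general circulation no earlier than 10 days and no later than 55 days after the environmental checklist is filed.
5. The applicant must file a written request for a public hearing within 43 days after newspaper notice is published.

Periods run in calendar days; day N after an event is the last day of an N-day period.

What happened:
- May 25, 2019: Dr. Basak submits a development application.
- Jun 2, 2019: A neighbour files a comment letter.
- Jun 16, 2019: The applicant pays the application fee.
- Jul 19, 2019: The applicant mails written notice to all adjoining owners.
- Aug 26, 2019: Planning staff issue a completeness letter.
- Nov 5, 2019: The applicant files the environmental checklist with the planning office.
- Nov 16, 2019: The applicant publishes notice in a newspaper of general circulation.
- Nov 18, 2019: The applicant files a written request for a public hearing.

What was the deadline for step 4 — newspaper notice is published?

Dec 30, 2019

Step 4 runs from Nov 5, 2019, when the environmental checklist is filed. The window is 10–55 days after Nov 5, 2019; it closes on Dec 30, 2019.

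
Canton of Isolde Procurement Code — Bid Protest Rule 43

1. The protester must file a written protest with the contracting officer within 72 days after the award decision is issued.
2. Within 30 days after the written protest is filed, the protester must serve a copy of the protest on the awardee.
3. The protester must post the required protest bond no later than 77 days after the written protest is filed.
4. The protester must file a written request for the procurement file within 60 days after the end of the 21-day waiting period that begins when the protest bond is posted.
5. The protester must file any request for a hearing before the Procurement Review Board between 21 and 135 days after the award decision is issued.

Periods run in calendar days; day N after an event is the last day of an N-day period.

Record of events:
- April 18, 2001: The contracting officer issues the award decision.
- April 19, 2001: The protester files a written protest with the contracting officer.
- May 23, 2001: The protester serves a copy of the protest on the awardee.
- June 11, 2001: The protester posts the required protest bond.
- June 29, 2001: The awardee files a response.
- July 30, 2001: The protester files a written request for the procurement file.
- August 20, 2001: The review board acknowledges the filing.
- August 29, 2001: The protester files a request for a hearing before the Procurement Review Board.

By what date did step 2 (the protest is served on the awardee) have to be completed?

Step 2 runs from April 19, 2001, when the written protest is filed. 30 days after April 19, 2001 is May 19, 2001.

May 19, 2001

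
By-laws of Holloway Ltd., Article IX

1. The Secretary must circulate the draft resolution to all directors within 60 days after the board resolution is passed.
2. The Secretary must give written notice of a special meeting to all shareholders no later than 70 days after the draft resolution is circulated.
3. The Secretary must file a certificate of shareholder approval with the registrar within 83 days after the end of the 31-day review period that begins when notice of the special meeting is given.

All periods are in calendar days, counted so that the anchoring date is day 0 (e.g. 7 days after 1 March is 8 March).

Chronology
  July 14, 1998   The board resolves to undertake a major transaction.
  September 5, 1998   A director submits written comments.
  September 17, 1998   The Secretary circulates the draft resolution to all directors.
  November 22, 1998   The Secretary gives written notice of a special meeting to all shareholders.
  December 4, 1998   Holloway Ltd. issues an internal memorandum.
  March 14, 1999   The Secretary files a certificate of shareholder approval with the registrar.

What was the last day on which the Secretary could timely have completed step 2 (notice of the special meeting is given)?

November 26, 1998

Step 2 runs from September 17, 1998, when the draft resolution is circulated. 70 days after September 17, 1998 is November 26, 1998.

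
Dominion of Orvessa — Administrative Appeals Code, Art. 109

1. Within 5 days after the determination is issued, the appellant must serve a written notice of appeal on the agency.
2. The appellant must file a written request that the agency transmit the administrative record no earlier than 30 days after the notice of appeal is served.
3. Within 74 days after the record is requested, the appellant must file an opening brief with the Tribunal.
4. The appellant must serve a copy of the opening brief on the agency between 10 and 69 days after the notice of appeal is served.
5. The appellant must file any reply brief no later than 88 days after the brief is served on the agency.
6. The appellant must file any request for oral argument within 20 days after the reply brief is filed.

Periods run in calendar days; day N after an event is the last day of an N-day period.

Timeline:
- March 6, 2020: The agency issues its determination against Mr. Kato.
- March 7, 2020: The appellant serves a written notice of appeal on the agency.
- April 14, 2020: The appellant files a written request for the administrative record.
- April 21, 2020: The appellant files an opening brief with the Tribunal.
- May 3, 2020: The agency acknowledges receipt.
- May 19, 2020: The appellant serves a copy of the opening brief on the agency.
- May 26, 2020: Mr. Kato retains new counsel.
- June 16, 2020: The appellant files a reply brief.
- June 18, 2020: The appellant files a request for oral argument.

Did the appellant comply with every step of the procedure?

Step 1 — counting 5 days from March 6, 2020 (when the determination is issued) gives a deadline of March 11, 2020; done March 7, 2020 — timely.
Step 2 — must wait 30 days from March 7, 2020 (when the notice of appeal is served), so not before April 6, 2020; done April 14, 2020, after the minimum wait.
Step 3 — counting 74 days from April 14, 2020 (when the record is requested) gives a deadline of June 27, 2020; completed April 21, 2020, before the deadline.
Step 4 — 10 and 69 days from March 7, 2020 (when the notice of appeal is served) are March 17, 2020 and May 15, 2020 respectively; done May 19, 2020 — 4 days after the window closed.
No need to go further; step 4 was not satisfied.

No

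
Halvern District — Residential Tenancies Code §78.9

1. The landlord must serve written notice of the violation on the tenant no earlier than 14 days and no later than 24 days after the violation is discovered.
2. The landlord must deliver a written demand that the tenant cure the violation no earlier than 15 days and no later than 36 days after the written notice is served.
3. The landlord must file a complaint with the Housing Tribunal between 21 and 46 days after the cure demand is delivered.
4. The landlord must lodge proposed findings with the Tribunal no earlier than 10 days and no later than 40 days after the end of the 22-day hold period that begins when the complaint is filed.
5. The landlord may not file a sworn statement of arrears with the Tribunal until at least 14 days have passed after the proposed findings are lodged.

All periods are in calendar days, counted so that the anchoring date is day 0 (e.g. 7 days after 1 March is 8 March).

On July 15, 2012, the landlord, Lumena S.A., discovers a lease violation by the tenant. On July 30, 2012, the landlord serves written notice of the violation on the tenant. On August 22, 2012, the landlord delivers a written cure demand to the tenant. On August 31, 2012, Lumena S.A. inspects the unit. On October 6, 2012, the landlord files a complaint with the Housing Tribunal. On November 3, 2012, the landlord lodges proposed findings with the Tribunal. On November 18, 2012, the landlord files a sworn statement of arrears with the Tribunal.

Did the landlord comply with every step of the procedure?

Step 1 — 14 and 24 days from July 15, 2012 (when the violation is discovered) are July 29, 2012 and August 8, 2012 respectively; done July 30, 2012, which is between those dates.
Step 2 — 15 and 36 days from July 30, 2012 (when the written notice is served) are August 14, 2012 and September 4, 2012 respectively; done August 22, 2012, which is between those dates.
Step 3 — 21 and 46 days from August 22, 2012 (when the cure demand is delivered) are September 12, 2012 and October 7, 2012 respectively; done October 6, 2012, which is between those dates.
Step 4 — 10 and 40 days from October 28, 2012 (end of the 22-day hold period, which began when the complaint is filed on October 6, 2012) are November 7, 2012 and December 7, 2012 respectively; done November 3, 2012 — 4 days before the window opened.
Later steps need not be reached.

No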